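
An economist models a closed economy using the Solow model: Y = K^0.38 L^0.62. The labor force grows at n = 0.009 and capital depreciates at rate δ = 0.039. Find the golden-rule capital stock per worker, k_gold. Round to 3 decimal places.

k_gold ≈ 28.136

Break-even investment rate: n + δ = 0.009 + 0.039 = 0.048.
Maximizing c = f(k) − (n+δ)·k gives f'(k) = n+δ, i.e. 0.38·k^(0.38−1) = 0.048, so k_gold = (0.38/0.048)^(1/0.62) ≈ 28.1360.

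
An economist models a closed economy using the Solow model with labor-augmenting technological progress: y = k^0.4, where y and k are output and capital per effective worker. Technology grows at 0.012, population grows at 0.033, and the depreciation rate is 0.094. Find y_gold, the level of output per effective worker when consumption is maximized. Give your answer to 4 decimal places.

y_gold ≈ 2.0232

Break-even investment rate: n + g + δ = 0.033 + 0.012 + 0.094 = 0.139.
Golden rule sets MPK = n+g+δ: 0.4·k^(0.4−1) = 0.139, so k_gold = (0.4/0.139)^(1/0.6) ≈ 5.8220.
Output: y_gold = k_gold^0.4 = 5.8220^0.4 ≈ 2.0232.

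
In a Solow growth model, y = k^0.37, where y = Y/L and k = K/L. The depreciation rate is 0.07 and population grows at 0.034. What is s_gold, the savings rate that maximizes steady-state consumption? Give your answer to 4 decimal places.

Break-even investment rate: n + δ = 0.034 + 0.07 = 0.104.
At the golden rule MPK = n+δ, and in any Cobb-Douglas steady state s = (n+δ)·k/y = MPK·k/y = capital's share 0.37.

s_gold = 0.3700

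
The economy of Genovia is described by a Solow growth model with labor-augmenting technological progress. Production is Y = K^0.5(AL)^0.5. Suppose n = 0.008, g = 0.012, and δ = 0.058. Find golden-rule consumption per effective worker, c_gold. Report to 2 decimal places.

Capital per effective worker breaks even when investment replaces (n + g + δ)·k; here n + g + δ = 0.078.
At the golden rule the marginal product of capital equals n+g+δ: 0.5·k^(0.5−1) = 0.078. Solving, k_gold = (0.5/0.078)^(1/0.5) ≈ 41.0914.
y_gold = 41.0914^0.5 ≈ 6.4103.
c_gold = y_gold − (n+g+δ)·k_gold = 6.4103 − 0.078·41.0914 ≈ 3.2051.

c_gold ≈ 3.21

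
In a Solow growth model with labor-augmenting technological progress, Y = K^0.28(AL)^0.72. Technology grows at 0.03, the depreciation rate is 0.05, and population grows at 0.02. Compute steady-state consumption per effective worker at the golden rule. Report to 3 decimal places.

n + g + δ = 0.02 + 0.03 + 0.05 = 0.1.
At the golden rule the marginal product of capital equals n+g+δ: 0.28·k^(0.28−1) = 0.1. Solving, k_gold = (0.28/0.1)^(1/0.72) ≈ 4.1788.
y_gold = 4.1788^0.28 ≈ 1.4924.
c_gold = y_gold − (n+g+δ)·k_gold = 1.4924 − 0.1·4.1788 ≈ 1.0746.

c_gold ≈ 1.075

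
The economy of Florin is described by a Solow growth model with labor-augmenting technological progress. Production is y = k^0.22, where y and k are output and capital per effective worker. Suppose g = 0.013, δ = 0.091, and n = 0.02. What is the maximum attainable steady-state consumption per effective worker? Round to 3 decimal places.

c_gold ≈ 0.917

The effective depreciation rate is n + g + δ = 0.02 + 0.013 + 0.091 = 0.124.
At the golden rule the marginal product of capital equals n+g+δ: 0.22·k^(0.22−1) = 0.124. Solving, k_gold = (0.22/0.124)^(1/0.78) ≈ 2.0856.
y_gold = 2.0856^0.22 ≈ 1.1755.
c_gold = y_gold − (n+g+δ)·k_gold = 1.1755 − 0.124·2.0856 ≈ 0.9169.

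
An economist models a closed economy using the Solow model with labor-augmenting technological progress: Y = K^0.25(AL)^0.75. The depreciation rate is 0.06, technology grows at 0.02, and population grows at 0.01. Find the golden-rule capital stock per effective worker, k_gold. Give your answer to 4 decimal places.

The effective depreciation rate is n + g + δ = 0.01 + 0.02 + 0.06 = 0.09.
Golden rule sets MPK = n+g+δ: 0.25·k^(0.25−1) = 0.09, so k_gold = (0.25/0.09)^(1/0.75) ≈ 3.9048.

k_gold ≈ 3.9048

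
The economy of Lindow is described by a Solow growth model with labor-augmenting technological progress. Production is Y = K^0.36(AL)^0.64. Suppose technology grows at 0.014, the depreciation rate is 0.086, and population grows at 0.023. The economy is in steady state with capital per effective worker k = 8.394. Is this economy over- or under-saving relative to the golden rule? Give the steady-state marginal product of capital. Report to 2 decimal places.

Capital per effective worker breaks even when investment replaces (n + g + δ)·k; here n + g + δ = 0.123.
MPK = 0.36·k^(0.36−1) = 0.36·8.394^(-0.64) ≈ 0.0922.
MPK < 0.123, so the economy is dynamically inefficient (over-saving).

over-saving; MPK ≈ 0.09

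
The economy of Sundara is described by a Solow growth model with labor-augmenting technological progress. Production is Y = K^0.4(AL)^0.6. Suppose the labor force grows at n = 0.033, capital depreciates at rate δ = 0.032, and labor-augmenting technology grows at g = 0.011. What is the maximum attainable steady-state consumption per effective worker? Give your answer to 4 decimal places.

c_gold ≈ 1.8154

Break-even investment rate: n + g + δ = 0.033 + 0.011 + 0.032 = 0.076.
Setting f'(k) = n+g+δ gives 0.4·k^(0.4−1) = 0.076, hence k_gold = (0.4/0.076)^(1/0.6) ≈ 15.9249.
y_gold = 15.9249^0.4 ≈ 3.0257.
c_gold = y_gold − (n+g+δ)·k_gold = 3.0257 − 0.076·15.9249 ≈ 1.8154.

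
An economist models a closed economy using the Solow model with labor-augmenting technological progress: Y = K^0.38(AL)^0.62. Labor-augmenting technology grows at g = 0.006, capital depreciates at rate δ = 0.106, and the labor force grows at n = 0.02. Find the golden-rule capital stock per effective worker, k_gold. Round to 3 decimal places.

n + g + δ = 0.02 + 0.006 + 0.106 = 0.132.
At the golden rule the marginal product of capital equals n+g+δ: 0.38·k^(0.38−1) = 0.132. Solving, k_gold = (0.38/0.132)^(1/0.62) ≈ 5.5038.

k_gold ≈ 5.504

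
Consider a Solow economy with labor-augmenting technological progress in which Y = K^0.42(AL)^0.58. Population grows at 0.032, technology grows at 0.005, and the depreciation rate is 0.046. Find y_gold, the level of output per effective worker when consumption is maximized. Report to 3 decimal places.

y_gold ≈ 3.235

n + g + δ = 0.032 + 0.005 + 0.046 = 0.083.
Golden rule sets MPK = n+g+δ: 0.42·k^(0.42−1) = 0.083, so k_gold = (0.42/0.083)^(1/0.58) ≈ 16.3715.
Output: y_gold = k_gold^0.42 = 16.3715^0.42 ≈ 3.2353.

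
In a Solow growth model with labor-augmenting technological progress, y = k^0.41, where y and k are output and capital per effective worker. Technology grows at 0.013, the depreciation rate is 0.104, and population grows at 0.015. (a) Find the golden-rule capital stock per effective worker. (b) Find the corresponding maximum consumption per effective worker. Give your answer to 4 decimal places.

Break-even investment rate: n + g + δ = 0.015 + 0.013 + 0.104 = 0.132.
At the golden rule the marginal product of capital equals n+g+δ: 0.41·k^(0.41−1) = 0.132. Solving, k_gold = (0.41/0.132)^(1/0.59) ≈ 6.8274.
y_gold = 6.8274^0.41 ≈ 2.1981; c_gold = y_gold − 0.132·k_gold ≈ 1.2969.

(a) k_gold ≈ 6.8274; (b) c_gold ≈ 1.2969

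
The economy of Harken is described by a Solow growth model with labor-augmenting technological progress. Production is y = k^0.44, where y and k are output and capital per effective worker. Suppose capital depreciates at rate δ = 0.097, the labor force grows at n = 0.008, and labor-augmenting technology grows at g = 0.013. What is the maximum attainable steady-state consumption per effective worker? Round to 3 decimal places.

c_gold ≈ 1.575

Break-even investment rate: n + g + δ = 0.008 + 0.013 + 0.097 = 0.118.
Golden rule sets MPK = n+g+δ: 0.44·k^(0.44−1) = 0.118, so k_gold = (0.44/0.118)^(1/0.56) ≈ 10.4873.
y_gold = 10.4873^0.44 ≈ 2.8125.
c_gold = y_gold − (n+g+δ)·k_gold = 2.8125 − 0.118·10.4873 ≈ 1.5750.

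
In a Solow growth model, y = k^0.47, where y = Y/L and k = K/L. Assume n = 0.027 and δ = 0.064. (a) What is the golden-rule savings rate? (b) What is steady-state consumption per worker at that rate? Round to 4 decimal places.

n + δ = 0.027 + 0.064 = 0.091.
For Cobb-Douglas, s_gold equals capital's share: s_gold = 0.47.
Setting f'(k) = n+δ gives 0.47·k^(0.47−1) = 0.091, hence k_gold = (0.47/0.091)^(1/0.53) ≈ 22.1508.
y_gold = 22.1508^0.47 ≈ 4.2888; c_gold = (1−0.47)·y_gold ≈ 2.2730.

(a) s_gold = 0.4700; (b) c_gold ≈ 2.2730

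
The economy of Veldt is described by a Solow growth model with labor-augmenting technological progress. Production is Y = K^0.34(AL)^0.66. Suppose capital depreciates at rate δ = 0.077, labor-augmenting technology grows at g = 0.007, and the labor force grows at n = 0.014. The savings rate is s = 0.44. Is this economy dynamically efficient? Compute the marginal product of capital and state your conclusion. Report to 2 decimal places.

n + g + δ = 0.014 + 0.007 + 0.077 = 0.098.
Steady-state k*: s·k^0.34 = 0.098·k gives k* = (0.44/0.098)^(1/0.66) ≈ 9.7324.
MPK = 0.34·9.7324^(-0.66) ≈ 0.0757.
MPK < n+g+δ = 0.098, so the economy is dynamically inefficient (over-saving).

dynamically inefficient; MPK ≈ 0.08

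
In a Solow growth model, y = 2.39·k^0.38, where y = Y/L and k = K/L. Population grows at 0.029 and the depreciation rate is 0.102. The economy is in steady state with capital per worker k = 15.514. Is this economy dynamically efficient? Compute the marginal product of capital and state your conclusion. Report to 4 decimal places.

dynamically efficient; MPK ≈ 0.1659

The effective depreciation rate is n + δ = 0.029 + 0.102 = 0.131.
MPK = 0.38·2.39·k^(0.38−1) = 0.38·2.39·15.514^(-0.62) ≈ 0.1659.
MPK > 0.131, so the economy is dynamically efficient (under-saving).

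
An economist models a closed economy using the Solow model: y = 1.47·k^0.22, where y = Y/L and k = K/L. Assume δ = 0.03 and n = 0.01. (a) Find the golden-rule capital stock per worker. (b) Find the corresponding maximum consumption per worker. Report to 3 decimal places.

(a) k_gold ≈ 14.578; (b) c_gold ≈ 2.067

Break-even investment rate: n + δ = 0.01 + 0.03 = 0.04.
Setting f'(k) = n+δ gives 0.22·1.47·k^(0.22−1) = 0.04, hence k_gold = (0.22·1.47/0.04)^(1/0.78) ≈ 14.5778.
y_gold = 1.47·14.5778^0.22 ≈ 2.6505; c_gold = y_gold − 0.04·k_gold ≈ 2.0674.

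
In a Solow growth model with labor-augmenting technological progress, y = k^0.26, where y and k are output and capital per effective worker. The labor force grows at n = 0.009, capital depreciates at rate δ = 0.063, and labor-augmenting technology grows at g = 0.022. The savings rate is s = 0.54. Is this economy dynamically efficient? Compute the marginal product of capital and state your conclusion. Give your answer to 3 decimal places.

The effective depreciation rate is n + g + δ = 0.009 + 0.022 + 0.063 = 0.094.
Steady-state k*: s·k^0.26 = 0.094·k gives k* = (0.54/0.094)^(1/0.74) ≈ 10.6178.
MPK = 0.26·10.6178^(-0.74) ≈ 0.0453.
MPK < n+g+δ = 0.094, so the economy is dynamically inefficient (over-saving).

dynamically inefficient; MPK ≈ 0.045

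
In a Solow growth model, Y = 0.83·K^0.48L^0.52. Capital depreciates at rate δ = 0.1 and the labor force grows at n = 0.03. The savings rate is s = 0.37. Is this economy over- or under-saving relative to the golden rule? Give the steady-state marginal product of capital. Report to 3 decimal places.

under-saving; MPK ≈ 0.169

The effective depreciation rate is n + δ = 0.03 + 0.1 = 0.13.
Steady-state k*: s·A·k^0.48 = 0.13·k gives k* = (0.37·0.83/0.13)^(1/0.52) ≈ 5.2234.
MPK = 0.48·0.83·5.2234^(-0.52) ≈ 0.1686.
MPK > n+δ = 0.13, so the economy is dynamically efficient (under-saving).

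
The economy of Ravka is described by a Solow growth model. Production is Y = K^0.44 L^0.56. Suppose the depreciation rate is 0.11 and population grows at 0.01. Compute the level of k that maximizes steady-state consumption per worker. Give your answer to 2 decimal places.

k_gold ≈ 10.18

Capital per worker breaks even when investment replaces (n + δ)·k; here n + δ = 0.12.
Golden rule sets MPK = n+δ: 0.44·k^(0.44−1) = 0.12, so k_gold = (0.44/0.12)^(1/0.56) ≈ 10.1772.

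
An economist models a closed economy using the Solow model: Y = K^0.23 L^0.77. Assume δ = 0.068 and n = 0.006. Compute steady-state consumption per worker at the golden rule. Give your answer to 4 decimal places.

c_gold ≈ 1.0804

n + δ = 0.006 + 0.068 = 0.074.
Setting f'(k) = n+δ gives 0.23·k^(0.23−1) = 0.074, hence k_gold = (0.23/0.074)^(1/0.77) ≈ 4.3612.
y_gold = 4.3612^0.23 ≈ 1.4032.
c_gold = y_gold − (n+δ)·k_gold = 1.4032 − 0.074·4.3612 ≈ 1.0804.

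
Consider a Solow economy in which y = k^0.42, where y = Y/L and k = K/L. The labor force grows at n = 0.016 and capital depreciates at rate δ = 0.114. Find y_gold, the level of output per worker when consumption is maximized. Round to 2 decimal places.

y_gold ≈ 2.34

n + δ = 0.016 + 0.114 = 0.13.
At the golden rule the marginal product of capital equals n+δ: 0.42·k^(0.42−1) = 0.13. Solving, k_gold = (0.42/0.13)^(1/0.58) ≈ 7.5529.
Output: y_gold = k_gold^0.42 = 7.5529^0.42 ≈ 2.3378.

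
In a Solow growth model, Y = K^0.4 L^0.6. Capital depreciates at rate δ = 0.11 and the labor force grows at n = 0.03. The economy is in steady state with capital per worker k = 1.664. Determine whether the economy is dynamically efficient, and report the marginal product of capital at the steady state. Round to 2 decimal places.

Break-even investment rate: n + δ = 0.03 + 0.11 = 0.14.
MPK = 0.4·k^(0.4−1) = 0.4·1.664^(-0.6) ≈ 0.2947.
MPK > 0.14, so the economy is dynamically efficient (under-saving).

dynamically efficient; MPK ≈ 0.29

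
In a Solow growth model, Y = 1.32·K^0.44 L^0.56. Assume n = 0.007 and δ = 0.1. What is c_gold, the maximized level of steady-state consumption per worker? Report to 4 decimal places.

The effective depreciation rate is n + δ = 0.007 + 0.1 = 0.107.
At the golden rule the marginal product of capital equals n+δ: 0.44·1.32·k^(0.44−1) = 0.107. Solving, k_gold = (0.44·1.32/0.107)^(1/0.56) ≈ 20.5051.
y_gold = 1.32·20.5051^0.44 ≈ 4.9865.
c_gold = y_gold − (n+δ)·k_gold = 4.9865 − 0.107·20.5051 ≈ 2.7924.

c_gold ≈ 2.7924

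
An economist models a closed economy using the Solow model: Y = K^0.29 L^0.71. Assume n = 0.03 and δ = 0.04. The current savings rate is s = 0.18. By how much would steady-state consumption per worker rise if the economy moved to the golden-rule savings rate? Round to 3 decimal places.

Δc ≈ 0.063

The effective depreciation rate is n + δ = 0.03 + 0.04 = 0.07.
Current steady state (s = 0.18): k* = (0.18/0.07)^(1/0.71) ≈ 3.7819, y* = 3.7819^0.29 ≈ 1.4707, c* = (1−0.18)·1.4707 ≈ 1.2060.
Golden rule sets MPK = n+δ: 0.29·k^(0.29−1) = 0.07, so k_gold = (0.29/0.07)^(1/0.71) ≈ 7.4035.
y_gold = 7.4035^0.29 ≈ 1.7870, c_gold = y_gold − 0.07·k_gold ≈ 1.2688.
Gain: Δc = 1.2688 − 1.2060 ≈ 0.0628.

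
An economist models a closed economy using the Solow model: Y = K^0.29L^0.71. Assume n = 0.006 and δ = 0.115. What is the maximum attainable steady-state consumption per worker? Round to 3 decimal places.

c_gold ≈ 1.015

The effective depreciation rate is n + δ = 0.006 + 0.115 = 0.121.
Golden rule sets MPK = n+δ: 0.29·k^(0.29−1) = 0.121, so k_gold = (0.29/0.121)^(1/0.71) ≈ 3.4250.
y_gold = 3.4250^0.29 ≈ 1.4291.
c_gold = y_gold − (n+δ)·k_gold = 1.4291 − 0.121·3.4250 ≈ 1.0146.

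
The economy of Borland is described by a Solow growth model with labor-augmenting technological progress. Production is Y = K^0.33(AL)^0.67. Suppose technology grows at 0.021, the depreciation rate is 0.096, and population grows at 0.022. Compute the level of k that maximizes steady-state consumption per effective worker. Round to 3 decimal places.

The effective depreciation rate is n + g + δ = 0.022 + 0.021 + 0.096 = 0.139.
Golden rule sets MPK = n+g+δ: 0.33·k^(0.33−1) = 0.139, so k_gold = (0.33/0.139)^(1/0.67) ≈ 3.6345.

k_gold ≈ 3.635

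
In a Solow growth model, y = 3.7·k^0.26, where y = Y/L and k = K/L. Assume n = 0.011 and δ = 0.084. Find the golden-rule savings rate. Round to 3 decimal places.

s_gold = 0.260

Capital per worker breaks even when investment replaces (n + δ)·k; here n + δ = 0.095.
At the golden rule MPK = n+δ, and in any Cobb-Douglas steady state s = (n+δ)·k/y = MPK·k/y = capital's share 0.26.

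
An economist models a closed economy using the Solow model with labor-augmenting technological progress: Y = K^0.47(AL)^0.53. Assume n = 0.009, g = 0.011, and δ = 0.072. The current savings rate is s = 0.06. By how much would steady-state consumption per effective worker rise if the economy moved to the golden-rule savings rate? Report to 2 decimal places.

Δc ≈ 1.61

Break-even investment rate: n + g + δ = 0.009 + 0.011 + 0.072 = 0.092.
Current steady state (s = 0.06): k* = (0.06/0.092)^(1/0.53) ≈ 0.4464, y* = 0.4464^0.47 ≈ 0.6845, c* = (1−0.06)·0.6845 ≈ 0.6434.
Maximizing c = f(k) − (n+g+δ)·k gives f'(k) = n+g+δ, i.e. 0.47·k^(0.47−1) = 0.092, so k_gold = (0.47/0.092)^(1/0.53) ≈ 21.6987.
y_gold = 21.6987^0.47 ≈ 4.2474, c_gold = y_gold − 0.092·k_gold ≈ 2.2511.
Gain: Δc = 2.2511 − 0.6434 ≈ 1.6077.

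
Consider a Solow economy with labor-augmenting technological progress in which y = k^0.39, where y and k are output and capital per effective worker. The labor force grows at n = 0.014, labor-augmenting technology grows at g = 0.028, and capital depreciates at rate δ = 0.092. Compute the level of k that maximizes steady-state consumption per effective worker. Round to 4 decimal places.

k_gold ≈ 5.7622

Capital per effective worker breaks even when investment replaces (n + g + δ)·k; here n + g + δ = 0.134.
Maximizing c = f(k) − (n+g+δ)·k gives f'(k) = n+g+δ, i.e. 0.39·k^(0.39−1) = 0.134, so k_gold = (0.39/0.134)^(1/0.61) ≈ 5.7622.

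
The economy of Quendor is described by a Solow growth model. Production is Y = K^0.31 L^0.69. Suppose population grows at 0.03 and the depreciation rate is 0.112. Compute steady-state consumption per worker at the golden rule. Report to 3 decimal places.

Break-even investment rate: n + δ = 0.03 + 0.112 = 0.142.
At the golden rule the marginal product of capital equals n+δ: 0.31·k^(0.31−1) = 0.142. Solving, k_gold = (0.31/0.142)^(1/0.69) ≈ 3.1003.
y_gold = 3.1003^0.31 ≈ 1.4202.
c_gold = y_gold − (n+δ)·k_gold = 1.4202 − 0.142·3.1003 ≈ 0.9799.

c_gold ≈ 0.980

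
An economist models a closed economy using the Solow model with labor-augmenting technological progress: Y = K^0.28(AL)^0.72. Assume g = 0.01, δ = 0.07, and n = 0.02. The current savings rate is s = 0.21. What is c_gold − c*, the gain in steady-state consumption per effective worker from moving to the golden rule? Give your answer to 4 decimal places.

Δc ≈ 0.0203

The effective depreciation rate is n + g + δ = 0.02 + 0.01 + 0.07 = 0.1.
Current steady state (s = 0.21): k* = (0.21/0.1)^(1/0.72) ≈ 2.8024, y* = 2.8024^0.28 ≈ 1.3345, c* = (1−0.21)·1.3345 ≈ 1.0542.
Maximizing c = f(k) − (n+g+δ)·k gives f'(k) = n+g+δ, i.e. 0.28·k^(0.28−1) = 0.1, so k_gold = (0.28/0.1)^(1/0.72) ≈ 4.1788.
y_gold = 4.1788^0.28 ≈ 1.4924, c_gold = y_gold − 0.1·k_gold ≈ 1.0746.
Gain: Δc = 1.0746 − 1.0542 ≈ 0.0203.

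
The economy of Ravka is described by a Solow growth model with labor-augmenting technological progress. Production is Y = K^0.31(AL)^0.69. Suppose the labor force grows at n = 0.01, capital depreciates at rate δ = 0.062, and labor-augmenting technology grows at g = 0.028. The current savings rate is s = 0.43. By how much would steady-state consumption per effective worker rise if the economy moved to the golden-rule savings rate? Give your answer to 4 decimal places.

Δc ≈ 0.0494

The effective depreciation rate is n + g + δ = 0.01 + 0.028 + 0.062 = 0.1.
Current steady state (s = 0.43): k* = (0.43/0.1)^(1/0.69) ≈ 8.2808, y* = 8.2808^0.31 ≈ 1.9258, c* = (1−0.43)·1.9258 ≈ 1.0977.
Maximizing c = f(k) − (n+g+δ)·k gives f'(k) = n+g+δ, i.e. 0.31·k^(0.31−1) = 0.1, so k_gold = (0.31/0.1)^(1/0.69) ≈ 5.1537.
y_gold = 5.1537^0.31 ≈ 1.6625, c_gold = y_gold − 0.1·k_gold ≈ 1.1471.
Gain: Δc = 1.1471 − 1.0977 ≈ 0.0494.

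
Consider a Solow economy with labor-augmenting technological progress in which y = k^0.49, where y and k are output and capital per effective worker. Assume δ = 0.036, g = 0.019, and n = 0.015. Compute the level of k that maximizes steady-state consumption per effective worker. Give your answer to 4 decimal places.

Capital per effective worker breaks even when investment replaces (n + g + δ)·k; here n + g + δ = 0.07.
Golden rule sets MPK = n+g+δ: 0.49·k^(0.49−1) = 0.07, so k_gold = (0.49/0.07)^(1/0.51) ≈ 45.3999.

k_gold ≈ 45.3999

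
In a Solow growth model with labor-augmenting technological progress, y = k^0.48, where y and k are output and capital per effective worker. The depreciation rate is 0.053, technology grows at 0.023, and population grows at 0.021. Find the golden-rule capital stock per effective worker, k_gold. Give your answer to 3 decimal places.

The effective depreciation rate is n + g + δ = 0.021 + 0.023 + 0.053 = 0.097.
Maximizing c = f(k) − (n+g+δ)·k gives f'(k) = n+g+δ, i.e. 0.48·k^(0.48−1) = 0.097, so k_gold = (0.48/0.097)^(1/0.52) ≈ 21.6530.

k_gold ≈ 21.653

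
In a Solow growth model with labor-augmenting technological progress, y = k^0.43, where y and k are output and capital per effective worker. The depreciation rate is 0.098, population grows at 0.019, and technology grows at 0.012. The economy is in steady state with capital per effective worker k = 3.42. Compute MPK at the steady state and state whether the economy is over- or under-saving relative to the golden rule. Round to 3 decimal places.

under-saving; MPK ≈ 0.213

Break-even investment rate: n + g + δ = 0.019 + 0.012 + 0.098 = 0.129.
MPK = 0.43·k^(0.43−1) = 0.43·3.42^(-0.57) ≈ 0.2133.
MPK > 0.129, so the economy is dynamically efficient (under-saving).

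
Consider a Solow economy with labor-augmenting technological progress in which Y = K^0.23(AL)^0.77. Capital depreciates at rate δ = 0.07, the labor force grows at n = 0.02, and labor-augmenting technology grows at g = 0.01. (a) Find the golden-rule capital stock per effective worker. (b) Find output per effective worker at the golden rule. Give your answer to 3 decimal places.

n + g + δ = 0.02 + 0.01 + 0.07 = 0.1.
At the golden rule the marginal product of capital equals n+g+δ: 0.23·k^(0.23−1) = 0.1. Solving, k_gold = (0.23/0.1)^(1/0.77) ≈ 2.9497.
y_gold = 2.9497^0.23 ≈ 1.2825.

(a) k_gold ≈ 2.950; (b) y_gold ≈ 1.282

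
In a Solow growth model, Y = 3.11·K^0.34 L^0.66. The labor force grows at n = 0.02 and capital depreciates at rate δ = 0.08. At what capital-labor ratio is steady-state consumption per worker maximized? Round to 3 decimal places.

Capital per worker breaks even when investment replaces (n + δ)·k; here n + δ = 0.1.
At the golden rule the marginal product of capital equals n+δ: 0.34·3.11·k^(0.34−1) = 0.1. Solving, k_gold = (0.34·3.11/0.1)^(1/0.66) ≈ 35.6351.

k_gold ≈ 35.635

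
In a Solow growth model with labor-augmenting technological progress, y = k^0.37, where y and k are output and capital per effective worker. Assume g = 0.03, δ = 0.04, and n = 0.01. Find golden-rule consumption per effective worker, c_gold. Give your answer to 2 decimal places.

c_gold ≈ 1.55

Capital per effective worker breaks even when investment replaces (n + g + δ)·k; here n + g + δ = 0.08.
At the golden rule the marginal product of capital equals n+g+δ: 0.37·k^(0.37−1) = 0.08. Solving, k_gold = (0.37/0.08)^(1/0.63) ≈ 11.3693.
y_gold = 11.3693^0.37 ≈ 2.4582.
c_gold = y_gold − (n+g+δ)·k_gold = 2.4582 − 0.08·11.3693 ≈ 1.5487.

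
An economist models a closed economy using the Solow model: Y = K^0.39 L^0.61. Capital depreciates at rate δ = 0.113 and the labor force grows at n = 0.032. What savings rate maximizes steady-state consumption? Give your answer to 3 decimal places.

Break-even investment rate: n + δ = 0.032 + 0.113 = 0.145.
At the golden rule MPK = n+δ, and in any Cobb-Douglas steady state s = (n+δ)·k/y = MPK·k/y = capital's share 0.39.

s_gold = 0.390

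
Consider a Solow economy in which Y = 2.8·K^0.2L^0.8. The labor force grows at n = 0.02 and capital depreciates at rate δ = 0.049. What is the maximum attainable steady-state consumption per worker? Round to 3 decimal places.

Capital per worker breaks even when investment replaces (n + δ)·k; here n + δ = 0.069.
Maximizing c = f(k) − (n+δ)·k gives f'(k) = n+δ, i.e. 0.2·2.8·k^(0.2−1) = 0.069, so k_gold = (0.2·2.8/0.069)^(1/0.8) ≈ 13.6985.
y_gold = 2.8·13.6985^0.2 ≈ 4.7260.
c_gold = y_gold − (n+δ)·k_gold = 4.7260 − 0.069·13.6985 ≈ 3.7808.

c_gold ≈ 3.781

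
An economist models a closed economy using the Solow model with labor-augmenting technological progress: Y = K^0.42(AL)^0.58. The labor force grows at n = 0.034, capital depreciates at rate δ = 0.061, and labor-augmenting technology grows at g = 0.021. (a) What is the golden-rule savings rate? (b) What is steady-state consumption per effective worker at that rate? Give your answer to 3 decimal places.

Break-even investment rate: n + g + δ = 0.034 + 0.021 + 0.061 = 0.116.
For Cobb-Douglas, s_gold equals capital's share: s_gold = 0.42.
Maximizing c = f(k) − (n+g+δ)·k gives f'(k) = n+g+δ, i.e. 0.42·k^(0.42−1) = 0.116, so k_gold = (0.42/0.116)^(1/0.58) ≈ 9.1925.
y_gold = 9.1925^0.42 ≈ 2.5389; c_gold = (1−0.42)·y_gold ≈ 1.4725.

(a) s_gold = 0.420; (b) c_gold ≈ 1.473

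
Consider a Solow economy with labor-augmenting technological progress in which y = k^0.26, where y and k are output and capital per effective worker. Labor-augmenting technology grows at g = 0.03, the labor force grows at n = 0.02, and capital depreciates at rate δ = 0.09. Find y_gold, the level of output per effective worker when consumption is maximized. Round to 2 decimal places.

The effective depreciation rate is n + g + δ = 0.02 + 0.03 + 0.09 = 0.14.
Maximizing c = f(k) − (n+g+δ)·k gives f'(k) = n+g+δ, i.e. 0.26·k^(0.26−1) = 0.14, so k_gold = (0.26/0.14)^(1/0.74) ≈ 2.3084.
Output: y_gold = k_gold^0.26 = 2.3084^0.26 ≈ 1.2430.

y_gold ≈ 1.24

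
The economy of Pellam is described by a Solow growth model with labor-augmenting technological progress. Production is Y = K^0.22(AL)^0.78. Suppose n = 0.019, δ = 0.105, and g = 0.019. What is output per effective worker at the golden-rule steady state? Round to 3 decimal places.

Capital per effective worker breaks even when investment replaces (n + g + δ)·k; here n + g + δ = 0.143.
At the golden rule the marginal product of capital equals n+g+δ: 0.22·k^(0.22−1) = 0.143. Solving, k_gold = (0.22/0.143)^(1/0.78) ≈ 1.7372.
Output: y_gold = k_gold^0.22 = 1.7372^0.22 ≈ 1.1292.

y_gold ≈ 1.129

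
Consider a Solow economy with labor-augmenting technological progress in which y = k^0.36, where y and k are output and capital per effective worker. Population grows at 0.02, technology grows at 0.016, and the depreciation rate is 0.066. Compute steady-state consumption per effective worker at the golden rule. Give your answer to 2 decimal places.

c_gold ≈ 1.30

Capital per effective worker breaks even when investment replaces (n + g + δ)·k; here n + g + δ = 0.102.
Maximizing c = f(k) − (n+g+δ)·k gives f'(k) = n+g+δ, i.e. 0.36·k^(0.36−1) = 0.102, so k_gold = (0.36/0.102)^(1/0.64) ≈ 7.1744.
y_gold = 7.1744^0.36 ≈ 2.0327.
c_gold = y_gold − (n+g+δ)·k_gold = 2.0327 − 0.102·7.1744 ≈ 1.3010.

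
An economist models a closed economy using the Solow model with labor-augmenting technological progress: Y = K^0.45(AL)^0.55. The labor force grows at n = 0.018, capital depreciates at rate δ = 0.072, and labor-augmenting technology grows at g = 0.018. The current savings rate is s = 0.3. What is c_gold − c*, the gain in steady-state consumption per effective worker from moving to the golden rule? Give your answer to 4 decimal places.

Δc ≈ 0.1531

The effective depreciation rate is n + g + δ = 0.018 + 0.018 + 0.072 = 0.108.
Current steady state (s = 0.3): k* = (0.3/0.108)^(1/0.55) ≈ 6.4080, y* = 6.4080^0.45 ≈ 2.3069, c* = (1−0.3)·2.3069 ≈ 1.6148.
Golden rule sets MPK = n+g+δ: 0.45·k^(0.45−1) = 0.108, so k_gold = (0.45/0.108)^(1/0.55) ≈ 13.3933.
y_gold = 13.3933^0.45 ≈ 3.2144, c_gold = y_gold − 0.108·k_gold ≈ 1.7679.
Gain: Δc = 1.7679 − 1.6148 ≈ 0.1531.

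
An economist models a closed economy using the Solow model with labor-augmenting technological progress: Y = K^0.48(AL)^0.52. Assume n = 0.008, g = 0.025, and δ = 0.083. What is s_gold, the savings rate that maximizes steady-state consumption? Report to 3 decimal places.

n + g + δ = 0.008 + 0.025 + 0.083 = 0.116.
At the golden rule MPK = n+g+δ, and in any Cobb-Douglas steady state s = (n+g+δ)·k/y = MPK·k/y = capital's share 0.48.

s_gold = 0.480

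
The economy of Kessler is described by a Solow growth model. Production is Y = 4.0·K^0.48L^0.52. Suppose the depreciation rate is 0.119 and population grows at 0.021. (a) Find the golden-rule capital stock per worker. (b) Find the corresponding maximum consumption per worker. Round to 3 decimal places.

(a) k_gold ≈ 153.770; (b) c_gold ≈ 23.322

The effective depreciation rate is n + δ = 0.021 + 0.119 = 0.14.
Maximizing c = f(k) − (n+δ)·k gives f'(k) = n+δ, i.e. 0.48·4.0·k^(0.48−1) = 0.14, so k_gold = (0.48·4.0/0.14)^(1/0.52) ≈ 153.7700.
y_gold = 4.0·153.7700^0.48 ≈ 44.8496; c_gold = y_gold − 0.14·k_gold ≈ 23.3218.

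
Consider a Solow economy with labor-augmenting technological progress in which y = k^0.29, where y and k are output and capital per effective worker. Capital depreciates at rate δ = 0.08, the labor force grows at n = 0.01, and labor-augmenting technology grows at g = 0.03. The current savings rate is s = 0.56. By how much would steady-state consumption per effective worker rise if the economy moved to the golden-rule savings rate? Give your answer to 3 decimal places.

The effective depreciation rate is n + g + δ = 0.01 + 0.03 + 0.08 = 0.12.
Current steady state (s = 0.56): k* = (0.56/0.12)^(1/0.71) ≈ 8.7551, y* = 8.7551^0.29 ≈ 1.8761, c* = (1−0.56)·1.8761 ≈ 0.8255.
Maximizing c = f(k) − (n+g+δ)·k gives f'(k) = n+g+δ, i.e. 0.29·k^(0.29−1) = 0.12, so k_gold = (0.29/0.12)^(1/0.71) ≈ 3.4653.
y_gold = 3.4653^0.29 ≈ 1.4339, c_gold = y_gold − 0.12·k_gold ≈ 1.0181.
Gain: Δc = 1.0181 − 0.8255 ≈ 0.1926.

Δc ≈ 0.193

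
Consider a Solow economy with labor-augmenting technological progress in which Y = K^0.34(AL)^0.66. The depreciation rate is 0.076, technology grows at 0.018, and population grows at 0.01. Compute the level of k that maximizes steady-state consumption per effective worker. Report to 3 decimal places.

The effective depreciation rate is n + g + δ = 0.01 + 0.018 + 0.076 = 0.104.
Golden rule sets MPK = n+g+δ: 0.34·k^(0.34−1) = 0.104, so k_gold = (0.34/0.104)^(1/0.66) ≈ 6.0181.

k_gold ≈ 6.018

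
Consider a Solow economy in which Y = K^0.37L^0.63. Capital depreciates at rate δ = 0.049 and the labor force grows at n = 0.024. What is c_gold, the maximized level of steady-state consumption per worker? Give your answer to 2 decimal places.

n + δ = 0.024 + 0.049 = 0.073.
At the golden rule the marginal product of capital equals n+δ: 0.37·k^(0.37−1) = 0.073. Solving, k_gold = (0.37/0.073)^(1/0.63) ≈ 13.1479.
y_gold = 13.1479^0.37 ≈ 2.5940.
c_gold = y_gold − (n+δ)·k_gold = 2.5940 − 0.073·13.1479 ≈ 1.6342.

c_gold ≈ 1.63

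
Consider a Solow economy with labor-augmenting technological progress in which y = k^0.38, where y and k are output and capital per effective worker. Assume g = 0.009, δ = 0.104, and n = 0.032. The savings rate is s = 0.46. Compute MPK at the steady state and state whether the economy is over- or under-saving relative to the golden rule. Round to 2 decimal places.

n + g + δ = 0.032 + 0.009 + 0.104 = 0.145.
Steady-state k*: s·k^0.38 = 0.145·k gives k* = (0.46/0.145)^(1/0.62) ≈ 6.4371.
MPK = 0.38·6.4371^(-0.62) ≈ 0.1198.
MPK < n+g+δ = 0.145, so the economy is dynamically inefficient (over-saving).

over-saving; MPK ≈ 0.12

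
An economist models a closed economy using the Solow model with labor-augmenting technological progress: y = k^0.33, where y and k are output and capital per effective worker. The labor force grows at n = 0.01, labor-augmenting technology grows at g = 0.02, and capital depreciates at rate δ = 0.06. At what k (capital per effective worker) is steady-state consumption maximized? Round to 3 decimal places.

k_gold ≈ 6.953

n + g + δ = 0.01 + 0.02 + 0.06 = 0.09.
Maximizing c = f(k) − (n+g+δ)·k gives f'(k) = n+g+δ, i.e. 0.33·k^(0.33−1) = 0.09, so k_gold = (0.33/0.09)^(1/0.67) ≈ 6.9534.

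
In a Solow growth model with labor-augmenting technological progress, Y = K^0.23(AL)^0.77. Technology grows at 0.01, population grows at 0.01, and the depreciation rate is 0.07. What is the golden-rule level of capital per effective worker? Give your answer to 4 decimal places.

k_gold ≈ 3.3822

Capital per effective worker breaks even when investment replaces (n + g + δ)·k; here n + g + δ = 0.09.
Maximizing c = f(k) − (n+g+δ)·k gives f'(k) = n+g+δ, i.e. 0.23·k^(0.23−1) = 0.09, so k_gold = (0.23/0.09)^(1/0.77) ≈ 3.3822.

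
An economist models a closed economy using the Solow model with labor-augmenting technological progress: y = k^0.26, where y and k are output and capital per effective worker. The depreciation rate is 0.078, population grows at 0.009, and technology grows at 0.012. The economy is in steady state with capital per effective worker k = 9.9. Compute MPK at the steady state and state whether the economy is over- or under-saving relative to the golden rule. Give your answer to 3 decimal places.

over-saving; MPK ≈ 0.048

Capital per effective worker breaks even when investment replaces (n + g + δ)·k; here n + g + δ = 0.099.
MPK = 0.26·k^(0.26−1) = 0.26·9.9^(-0.74) ≈ 0.0477.
MPK < 0.099, so the economy is dynamically inefficient (over-saving).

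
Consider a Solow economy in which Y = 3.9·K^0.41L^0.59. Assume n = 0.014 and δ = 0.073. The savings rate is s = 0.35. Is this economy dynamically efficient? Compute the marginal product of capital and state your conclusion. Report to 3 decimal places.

dynamically efficient; MPK ≈ 0.102

The effective depreciation rate is n + δ = 0.014 + 0.073 = 0.087.
Steady-state k*: s·A·k^0.41 = 0.087·k gives k* = (0.35·3.9/0.087)^(1/0.59) ≈ 106.2829.
MPK = 0.41·3.9·106.2829^(-0.59) ≈ 0.1019.
MPK > n+δ = 0.087, so the economy is dynamically efficient (under-saving).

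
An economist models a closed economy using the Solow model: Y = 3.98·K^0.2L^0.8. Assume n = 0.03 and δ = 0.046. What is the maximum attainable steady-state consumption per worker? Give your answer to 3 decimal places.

c_gold ≈ 5.728

The effective depreciation rate is n + δ = 0.03 + 0.046 = 0.076.
At the golden rule the marginal product of capital equals n+δ: 0.2·3.98·k^(0.2−1) = 0.076. Solving, k_gold = (0.2·3.98/0.076)^(1/0.8) ≈ 18.8419.
y_gold = 3.98·18.8419^0.2 ≈ 7.1599.
c_gold = y_gold − (n+δ)·k_gold = 7.1599 − 0.076·18.8419 ≈ 5.7279.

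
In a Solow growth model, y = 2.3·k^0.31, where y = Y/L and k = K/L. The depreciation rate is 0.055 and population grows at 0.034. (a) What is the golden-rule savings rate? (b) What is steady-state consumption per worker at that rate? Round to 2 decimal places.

(a) s_gold = 0.31; (b) c_gold ≈ 4.04

Capital per worker breaks even when investment replaces (n + δ)·k; here n + δ = 0.089.
For Cobb-Douglas, s_gold equals capital's share: s_gold = 0.31.
Maximizing c = f(k) − (n+δ)·k gives f'(k) = n+δ, i.e. 0.31·2.3·k^(0.31−1) = 0.089, so k_gold = (0.31·2.3/0.089)^(1/0.69) ≈ 20.4037.
y_gold = 2.3·20.4037^0.31 ≈ 5.8578; c_gold = (1−0.31)·y_gold ≈ 4.0419.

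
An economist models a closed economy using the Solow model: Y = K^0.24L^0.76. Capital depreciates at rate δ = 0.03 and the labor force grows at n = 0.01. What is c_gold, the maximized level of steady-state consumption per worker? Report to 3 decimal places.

Capital per worker breaks even when investment replaces (n + δ)·k; here n + δ = 0.04.
Maximizing c = f(k) − (n+δ)·k gives f'(k) = n+δ, i.e. 0.24·k^(0.24−1) = 0.04, so k_gold = (0.24/0.04)^(1/0.76) ≈ 10.5653.
y_gold = 10.5653^0.24 ≈ 1.7609.
c_gold = y_gold − (n+δ)·k_gold = 1.7609 − 0.04·10.5653 ≈ 1.3383.

c_gold ≈ 1.338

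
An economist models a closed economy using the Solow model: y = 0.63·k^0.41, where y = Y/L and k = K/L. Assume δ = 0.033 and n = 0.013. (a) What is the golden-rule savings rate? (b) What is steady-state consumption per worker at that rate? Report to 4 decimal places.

(a) s_gold = 0.4100; (b) c_gold ≈ 1.2329

The effective depreciation rate is n + δ = 0.013 + 0.033 = 0.046.
For Cobb-Douglas, s_gold equals capital's share: s_gold = 0.41.
Maximizing c = f(k) − (n+δ)·k gives f'(k) = n+δ, i.e. 0.41·0.63·k^(0.41−1) = 0.046, so k_gold = (0.41·0.63/0.046)^(1/0.59) ≈ 18.6257.
y_gold = 0.63·18.6257^0.41 ≈ 2.0897; c_gold = (1−0.41)·y_gold ≈ 1.2329.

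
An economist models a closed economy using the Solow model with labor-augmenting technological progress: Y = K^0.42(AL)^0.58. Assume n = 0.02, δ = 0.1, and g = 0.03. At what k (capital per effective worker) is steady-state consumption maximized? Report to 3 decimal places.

n + g + δ = 0.02 + 0.03 + 0.1 = 0.15.
Setting f'(k) = n+g+δ gives 0.42·k^(0.42−1) = 0.15, hence k_gold = (0.42/0.15)^(1/0.58) ≈ 5.9015.

k_gold ≈ 5.901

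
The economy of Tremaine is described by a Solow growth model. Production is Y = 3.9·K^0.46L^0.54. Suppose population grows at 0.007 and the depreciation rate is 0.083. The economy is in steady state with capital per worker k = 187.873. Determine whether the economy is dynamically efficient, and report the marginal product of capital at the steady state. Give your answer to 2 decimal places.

dynamically efficient; MPK ≈ 0.11

n + δ = 0.007 + 0.083 = 0.09.
MPK = 0.46·3.9·k^(0.46−1) = 0.46·3.9·187.873^(-0.54) ≈ 0.1062.
MPK > 0.09, so the economy is dynamically efficient (under-saving).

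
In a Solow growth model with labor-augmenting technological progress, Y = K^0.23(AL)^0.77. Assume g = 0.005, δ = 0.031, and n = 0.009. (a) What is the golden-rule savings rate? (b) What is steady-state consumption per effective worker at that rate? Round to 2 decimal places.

Capital per effective worker breaks even when investment replaces (n + g + δ)·k; here n + g + δ = 0.045.
For Cobb-Douglas, s_gold equals capital's share: s_gold = 0.23.
Setting f'(k) = n+g+δ gives 0.23·k^(0.23−1) = 0.045, hence k_gold = (0.23/0.045)^(1/0.77) ≈ 8.3205.
y_gold = 8.3205^0.23 ≈ 1.6279; c_gold = (1−0.23)·y_gold ≈ 1.2535.

(a) s_gold = 0.23; (b) c_gold ≈ 1.25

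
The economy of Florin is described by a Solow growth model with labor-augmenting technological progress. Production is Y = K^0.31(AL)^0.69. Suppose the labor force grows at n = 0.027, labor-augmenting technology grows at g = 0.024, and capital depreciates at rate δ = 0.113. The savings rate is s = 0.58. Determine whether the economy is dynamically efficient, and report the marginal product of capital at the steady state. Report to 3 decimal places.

dynamically inefficient; MPK ≈ 0.088

The effective depreciation rate is n + g + δ = 0.027 + 0.024 + 0.113 = 0.164.
Steady-state k*: s·k^0.31 = 0.164·k gives k* = (0.58/0.164)^(1/0.69) ≈ 6.2381.
MPK = 0.31·6.2381^(-0.69) ≈ 0.0877.
MPK < n+g+δ = 0.164, so the economy is dynamically inefficient (over-saving).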